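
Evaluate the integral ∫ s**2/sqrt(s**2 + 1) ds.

s*sqrt(s**2 + 1)/2 - log(s + sqrt(s**2 + 1))/2 + C

Substitute s = tan(θ), so ds = sec(θ)^2 dθ and the radical becomes sqrt(s**2 + 1) = sec(θ) by the Pythagorean identity.
Integrate the resulting trig expression in θ, then back-substitute tan(θ) = s, sec(θ) = sqrt(s**2 + 1) (absorbing any constant into C).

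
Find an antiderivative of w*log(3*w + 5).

w**2*log(3*w + 5)/2 - w**2/4 + 5*w/6 - 25*log(3*w + 5)/18 + C

Use integration by parts with u = log(3*w + 5), dv = w dw.
Then du = 3/(3*w + 5) dw and v = w**2/2.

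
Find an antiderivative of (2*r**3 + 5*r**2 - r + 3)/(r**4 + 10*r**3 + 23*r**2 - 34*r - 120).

37*log(r - 2)/210 + 3*log(r + 3)/10 - 41*log(r + 4)/6 + 117*log(r + 5)/14 + C

Factor the denominator: (r - 2)*(r + 3)*(r + 4)*(r + 5).
Partial-fraction decomposition: 117/(14*(r + 5)) - 41/(6*(r + 4)) + 3/(10*(r + 3)) + 37/(210*(r - 2)).
Integrate each term: A/(r−a) contributes A·log|r−a|.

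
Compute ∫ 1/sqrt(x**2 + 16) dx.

log(x + sqrt(x**2 + 16)) + C

Substitute x = 4·tan(θ), so dx = 4·sec(θ)^2 dθ and the radical becomes sqrt(x**2 + 16) = 4·sec(θ) by the Pythagorean identity.
Integrate the resulting trig expression in θ, then back-substitute tan(θ) = x/4, sec(θ) = sqrt(x**2 + 16)/4 (absorbing any constant into C).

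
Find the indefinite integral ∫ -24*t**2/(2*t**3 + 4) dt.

Let u = 2*t**3 + 4, so du = (6*t**2) dt.
Rewriting, the integral becomes -4·∫ 1/u du = -4·log(u).
Substituting back, u = 2*t**3 + 4.

-4*log(2*t**3 + 4) + C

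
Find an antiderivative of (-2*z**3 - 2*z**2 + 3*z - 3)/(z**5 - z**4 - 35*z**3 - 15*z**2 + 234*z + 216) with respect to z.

Factor the denominator: (z - 6)*(z - 3)*(z + 1)*(z + 3)*(z + 4).
Partial-fraction decomposition: 27/(70*(z + 4)) - 2/(9*(z + 3)) - 1/(28*(z + 1)) + 11/(84*(z - 3)) - 163/(630*(z - 6)).
Integrate each term: A/(z−a) contributes A·log|z−a|.

-163*log(z - 6)/630 + 11*log(z - 3)/84 - log(z + 1)/28 - 2*log(z + 3)/9 + 27*log(z + 4)/70 + C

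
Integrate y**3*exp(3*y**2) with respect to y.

Let u = y², du = 2y dy; rewrite as (1/2)∫ u^1·exp(3u) du.
Now integrate by parts 1 time.

(3*y**2 - 1)*exp(3*y**2)/18 + C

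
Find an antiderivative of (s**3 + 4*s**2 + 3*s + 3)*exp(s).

(s**3 + s**2 + s + 2)*exp(s) + C

Use integration by parts with u = s**3 + 4*s**2 + 3*s + 3, dv = exp(s) ds, so v = exp(s).
Apply parts 3 times (tabular method): alternate signs, differentiate u down to 0, integrate dv up.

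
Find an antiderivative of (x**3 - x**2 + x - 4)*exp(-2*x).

Use integration by parts with u = x**3 - x**2 + x - 4, dv = exp(-2*x) dx, so v = -exp(-2*x)/2.
Apply parts 3 times (tabular method): alternate signs, differentiate u down to 0, integrate dv up.

(-4*x**3 - 2*x**2 - 6*x + 13)*exp(-2*x)/8 + C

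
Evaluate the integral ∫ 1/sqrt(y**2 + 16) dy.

log(y + sqrt(y**2 + 16)) + C

Substitute y = 4·tan(θ), so dy = 4·sec(θ)^2 dθ and the radical becomes sqrt(y**2 + 16) = 4·sec(θ) by the Pythagorean identity.
Integrate the resulting trig expression in θ, then back-substitute tan(θ) = y/4, sec(θ) = sqrt(y**2 + 16)/4 (absorbing any constant into C).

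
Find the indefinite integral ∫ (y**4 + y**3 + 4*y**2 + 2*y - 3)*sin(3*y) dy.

-y**4*cos(3*y)/3 + 4*y**3*sin(3*y)/9 - y**3*cos(3*y)/3 + y**2*sin(3*y)/3 - 8*y**2*cos(3*y)/9 + 16*y*sin(3*y)/27 - 4*y*cos(3*y)/9 + 4*sin(3*y)/27 + 97*cos(3*y)/81 + C

Use integration by parts with u = y**4 + y**3 + 4*y**2 + 2*y - 3, dv = sin(3*y) dy, so v = -cos(3*y)/3.
Apply parts 4 times (tabular method): alternate signs, differentiate u down to 0, integrate dv up.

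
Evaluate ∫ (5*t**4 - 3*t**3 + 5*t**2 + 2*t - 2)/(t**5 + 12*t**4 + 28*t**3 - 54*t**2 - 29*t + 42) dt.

Factor the denominator: (t - 1)**2*(t + 1)*(t + 6)*(t + 7).
Partial-fraction decomposition: 4421/(128*(t + 7)) - 1042/(35*(t + 6)) + 3/(40*(t + 1)) + 141/(896*(t - 1)) + 1/(16*(t - 1)**2).
Integrate each term; A/(t−a) gives A·log|t−a|; A/(t−a)² gives −A/(t−a).

141*log(t - 1)/896 + 3*log(t + 1)/40 - 1042*log(t + 6)/35 + 4421*log(t + 7)/128 - 1/(16*t - 16) + C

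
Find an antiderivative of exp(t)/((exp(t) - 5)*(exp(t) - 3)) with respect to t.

log(exp(t) - 5)/2 - log(exp(t) - 3)/2 + C

Let u = e^t, du = e^t dt.
The integral becomes ∫ du/((u-3)(u-5)); decompose into partial fractions.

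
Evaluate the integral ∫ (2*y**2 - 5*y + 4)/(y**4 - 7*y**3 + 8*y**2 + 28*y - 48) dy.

4*log(y - 4)/3 - 7*log(y - 3)/5 + log(y - 2)/4 - 11*log(y + 2)/60 + C

Factor the denominator: (y - 4)*(y - 3)*(y - 2)*(y + 2).
Partial-fraction decomposition: -11/(60*(y + 2)) + 1/(4*(y - 2)) - 7/(5*(y - 3)) + 4/(3*(y - 4)).
Integrate each term: A/(y−a) contributes A·log|y−a|.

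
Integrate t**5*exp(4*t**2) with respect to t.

Let u = t², du = 2t dt; rewrite as (1/2)∫ u^2·exp(4u) du.
Now integrate by parts 2 times.

(8*t**4 - 4*t**2 + 1)*exp(4*t**2)/64 + C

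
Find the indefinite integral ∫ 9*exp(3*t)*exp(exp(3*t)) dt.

3*exp(exp(3*t)) + C

Let u = exp(3*t), so du = (3*exp(3*t)) dt.
Rewriting, the integral becomes 3·∫ e^u du = 3·e^u.
Substituting back, u = exp(3*t).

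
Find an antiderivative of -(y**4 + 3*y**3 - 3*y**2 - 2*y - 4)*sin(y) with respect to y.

y**4*cos(y) - 4*y**3*sin(y) + 3*y**3*cos(y) - 9*y**2*sin(y) - 15*y**2*cos(y) + 30*y*sin(y) - 20*y*cos(y) + 20*sin(y) + 26*cos(y) + C

Use integration by parts with u = y**4 + 3*y**3 - 3*y**2 - 2*y - 4, dv = -sin(y) dy, so v = cos(y).
Apply parts 4 times (tabular method): alternate signs, differentiate u down to 0, integrate dv up.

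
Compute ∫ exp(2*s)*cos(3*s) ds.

3*exp(2*s)*sin(3*s)/13 + 2*exp(2*s)*cos(3*s)/13 + C

Let I denote the integral. Integrate by parts with u = cos(3*s), dv = exp(2*s) ds, so v = exp(2*s)/2: I = exp(2*s)*cos(3*s)/2 + (3/2)·∫ exp(2*s)*sin(3*s) ds.
Apply parts again with u = sin(3*s), dv = exp(2*s) ds: ∫ exp(2*s)*sin(3*s) ds = exp(2*s)*sin(3*s)/2 − (3/2)·I. Substituting back brings back I: I = 3*exp(2*s)*sin(3*s)/4 + exp(2*s)*cos(3*s)/2 − (9/4)·I.
Solving for I: (1 + 9/4)·I equals the remaining terms, so I = (4/13)·(3*exp(2*s)*sin(3*s)/4 + exp(2*s)*cos(3*s)/2).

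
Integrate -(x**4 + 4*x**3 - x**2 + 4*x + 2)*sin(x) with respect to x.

x**4*cos(x) - 4*x**3*sin(x) + 4*x**3*cos(x) - 12*x**2*sin(x) - 13*x**2*cos(x) + 26*x*sin(x) - 20*x*cos(x) + 20*sin(x) + 28*cos(x) + C

Use integration by parts with u = x**4 + 4*x**3 - x**2 + 4*x + 2, dv = -sin(x) dx, so v = cos(x).
Apply parts 4 times (tabular method): alternate signs, differentiate u down to 0, integrate dv up.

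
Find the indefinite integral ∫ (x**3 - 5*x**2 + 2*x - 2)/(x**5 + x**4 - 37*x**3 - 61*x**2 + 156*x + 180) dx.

Factor the denominator: (x - 6)*(x - 2)*(x + 1)*(x + 3)*(x + 5).
Partial-fraction decomposition: -131/(308*(x + 5)) + 4/(9*(x + 3)) - 5/(84*(x + 1)) + 1/(42*(x - 2)) + 23/(1386*(x - 6)).
Integrate each term: A/(x−a) contributes A·log|x−a|.

23*log(x - 6)/1386 + log(x - 2)/42 - 5*log(x + 1)/84 + 4*log(x + 3)/9 - 131*log(x + 5)/308 + C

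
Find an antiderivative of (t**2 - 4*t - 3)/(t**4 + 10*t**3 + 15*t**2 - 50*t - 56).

-7*log(t - 2)/162 - log(t + 1)/27 + 29*log(t + 4)/54 - 37*log(t + 7)/81 + C

Factor the denominator: (t - 2)*(t + 1)*(t + 4)*(t + 7).
Partial-fraction decomposition: -37/(81*(t + 7)) + 29/(54*(t + 4)) - 1/(27*(t + 1)) - 7/(162*(t - 2)).
Integrate each term: A/(t−a) contributes A·log|t−a|.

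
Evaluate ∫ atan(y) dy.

y*atan(y) - log(y**2 + 1)/2 + C

Use integration by parts with u = arctan(y), dv = dy.
Then du = 1/(y**2 + 1) dy.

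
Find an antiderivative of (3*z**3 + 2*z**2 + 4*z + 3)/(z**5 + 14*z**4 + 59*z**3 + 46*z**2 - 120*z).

-log(z)/40 + 2*log(z - 1)/35 - 173*log(z + 4)/40 + 57*log(z + 5)/5 - 199*log(z + 6)/28 + C

Factor the denominator: z*(z - 1)*(z + 4)*(z + 5)*(z + 6).
Partial-fraction decomposition: -199/(28*(z + 6)) + 57/(5*(z + 5)) - 173/(40*(z + 4)) + 2/(35*(z - 1)) - 1/(40*z).
Integrate each term: A/(z−a) contributes A·log|z−a|.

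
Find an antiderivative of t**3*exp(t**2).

(t**2 - 1)*exp(t**2)/2 + C

Let u = t², du = 2t dt; rewrite as (1/2)∫ u^1·exp(1u) du.
Now integrate by parts 1 time.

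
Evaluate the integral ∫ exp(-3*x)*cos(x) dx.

Let I denote the integral. Integrate by parts with u = cos(x), dv = exp(-3*x) dx, so v = -exp(-3*x)/3: I = -exp(-3*x)*cos(x)/3 − (1/3)·∫ exp(-3*x)*sin(x) dx.
Apply parts again with u = sin(x), dv = exp(-3*x) dx: ∫ exp(-3*x)*sin(x) dx = -exp(-3*x)*sin(x)/3 + (1/3)·I. Substituting back brings back I: I = exp(-3*x)*sin(x)/9 - exp(-3*x)*cos(x)/3 − (1/9)·I.
Solving for I: (1 + 1/9)·I equals the remaining terms, so I = (9/10)·(exp(-3*x)*sin(x)/9 - exp(-3*x)*cos(x)/3).

exp(-3*x)*sin(x)/10 - 3*exp(-3*x)*cos(x)/10 + C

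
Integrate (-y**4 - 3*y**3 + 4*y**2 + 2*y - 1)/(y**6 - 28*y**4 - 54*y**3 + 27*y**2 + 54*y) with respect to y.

-log(y)/54 - 1789*log(y - 6)/17010 - log(y - 1)/160 - 3*log(y + 1)/56 + 1427*log(y + 3)/7776 - 29/(216*y + 648) + C

Factor the denominator: y*(y - 6)*(y - 1)*(y + 1)*(y + 3)**2.
Partial-fraction decomposition: 1427/(7776*(y + 3)) + 29/(216*(y + 3)**2) - 3/(56*(y + 1)) - 1/(160*(y - 1)) - 1789/(17010*(y - 6)) - 1/(54*y).
Integrate each term; A/(y−a) gives A·log|y−a|; A/(y−a)² gives −A/(y−a).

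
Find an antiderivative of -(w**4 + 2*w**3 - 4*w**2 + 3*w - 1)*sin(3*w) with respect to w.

w**4*cos(3*w)/3 - 4*w**3*sin(3*w)/9 + 2*w**3*cos(3*w)/3 - 2*w**2*sin(3*w)/3 - 16*w**2*cos(3*w)/9 + 32*w*sin(3*w)/27 + 5*w*cos(3*w)/9 - 5*sin(3*w)/27 + 5*cos(3*w)/81 + C

Use integration by parts with u = w**4 + 2*w**3 - 4*w**2 + 3*w - 1, dv = -sin(3*w) dw, so v = cos(3*w)/3.
Apply parts 4 times (tabular method): alternate signs, differentiate u down to 0, integrate dv up.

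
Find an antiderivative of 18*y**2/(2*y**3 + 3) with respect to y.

Let u = 2*y**3 + 3, so du = (6*y**2) dy.
Rewriting, the integral becomes 3·∫ 1/u du = 3·log(u).
Substituting back, u = 2*y**3 + 3.

3*log(2*y**3 + 3) + C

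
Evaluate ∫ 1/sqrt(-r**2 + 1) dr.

asin(r) + C

Substitute r = sin(θ), so dr = cos(θ) dθ and the radical becomes sqrt(-r**2 + 1) = cos(θ) by the Pythagorean identity.
Integrate the resulting trig expression in θ, then back-substitute θ = asin(r), sin(θ) = r, cos(θ) = sqrt(-r**2 + 1) (absorbing any constant into C).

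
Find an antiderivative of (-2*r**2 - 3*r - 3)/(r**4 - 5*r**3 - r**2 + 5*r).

-3*log(r)/5 - 17*log(r - 5)/30 + log(r - 1) + log(r + 1)/6 + C

Factor the denominator: r*(r - 5)*(r - 1)*(r + 1).
Partial-fraction decomposition: 1/(6*(r + 1)) + 1/(r - 1) - 17/(30*(r - 5)) - 3/(5*r).
Integrate each term: A/(r−a) contributes A·log|r−a|.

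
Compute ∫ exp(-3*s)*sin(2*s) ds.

-3*exp(-3*s)*sin(2*s)/13 - 2*exp(-3*s)*cos(2*s)/13 + C

Let I denote the integral. Integrate by parts with u = sin(2*s), dv = exp(-3*s) ds, so v = -exp(-3*s)/3: I = -exp(-3*s)*sin(2*s)/3 + (2/3)·∫ exp(-3*s)*cos(2*s) ds.
Apply parts again with u = cos(2*s), dv = exp(-3*s) ds: ∫ exp(-3*s)*cos(2*s) ds = -exp(-3*s)*cos(2*s)/3 − (2/3)·I. Substituting back brings back I: I = -exp(-3*s)*sin(2*s)/3 - 2*exp(-3*s)*cos(2*s)/9 − (4/9)·I.
Solving for I: (1 + 4/9)·I equals the remaining terms, so I = (9/13)·(-exp(-3*s)*sin(2*s)/3 - 2*exp(-3*s)*cos(2*s)/9).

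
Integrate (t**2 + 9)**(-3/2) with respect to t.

t/(9*sqrt(t**2 + 9)) + C

Substitute t = 3·tan(θ), so dt = 3·sec(θ)^2 dθ and the radical becomes sqrt(t**2 + 9) = 3·sec(θ) by the Pythagorean identity.
Integrate the resulting trig expression in θ, then back-substitute tan(θ) = t/3, sec(θ) = sqrt(t**2 + 9)/3 (absorbing any constant into C).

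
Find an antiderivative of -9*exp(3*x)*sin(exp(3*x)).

Let u = exp(3*x), so du = (3*exp(3*x)) dx.
Rewriting, the integral becomes -3·∫ sin(u) du = -3·-cos(u).
Substituting back, u = exp(3*x).

3*cos(exp(3*x)) + C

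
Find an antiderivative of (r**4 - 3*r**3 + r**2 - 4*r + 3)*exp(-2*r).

Use integration by parts with u = r**4 - 3*r**3 + r**2 - 4*r + 3, dv = exp(-2*r) dr, so v = -exp(-2*r)/2.
Apply parts 4 times (tabular method): alternate signs, differentiate u down to 0, integrate dv up.

(-4*r**4 + 4*r**3 + 2*r**2 + 18*r - 3)*exp(-2*r)/8 + C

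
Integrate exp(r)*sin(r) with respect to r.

exp(r)*sin(r)/2 - exp(r)*cos(r)/2 + C

Let I denote the integral. Integrate by parts with u = sin(r), dv = exp(r) dr, so v = exp(r): I = exp(r)*sin(r) − ∫ exp(r)*cos(r) dr.
Apply parts again with u = cos(r), dv = exp(r) dr: ∫ exp(r)*cos(r) dr = exp(r)*cos(r) + I. Substituting back brings back I: I = exp(r)*sin(r) - exp(r)*cos(r) − I.
Solving for I: (1 + 1)·I equals the remaining terms, so I = (1/2)·(exp(r)*sin(r) - exp(r)*cos(r)).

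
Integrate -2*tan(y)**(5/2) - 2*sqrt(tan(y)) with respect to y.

Let u = tan(y), so du = (tan(y)**2 + 1) dy.
Rewriting, the integral becomes -2·∫ √u du = -2·(2/3)u^(3/2).
Substituting back, u = tan(y).

-4*tan(y)**(3/2)/3 + C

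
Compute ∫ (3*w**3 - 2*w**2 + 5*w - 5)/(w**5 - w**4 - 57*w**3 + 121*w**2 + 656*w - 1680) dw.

115*log(w - 5)/72 - 175*log(w - 4)/88 + 73*log(w - 3)/140 + 83*log(w + 4)/504 - 389*log(w + 7)/1320 + C

Factor the denominator: (w - 5)*(w - 4)*(w - 3)*(w + 4)*(w + 7).
Partial-fraction decomposition: -389/(1320*(w + 7)) + 83/(504*(w + 4)) + 73/(140*(w - 3)) - 175/(88*(w - 4)) + 115/(72*(w - 5)).
Integrate each term: A/(w−a) contributes A·log|w−a|.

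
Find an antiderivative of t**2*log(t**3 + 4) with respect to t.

Let u = t**3 + 4, so du = (3*t**2) dt.
The integral becomes (1/3)·∫ log(u) du; integrate by parts with u′=log(u), dv′=du.

t**3*log(t**3 + 4)/3 - t**3/3 + 4*log(t**3 + 4)/3 + C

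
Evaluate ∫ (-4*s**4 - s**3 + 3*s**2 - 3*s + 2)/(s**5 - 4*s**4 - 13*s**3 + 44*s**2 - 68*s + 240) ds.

-2563*log(s - 5)/522 + 331*log(s - 3)/182 - 449*log(s + 4)/630 - 739*log(s**2 + 4)/7540 - 1427*atan(s/2)/3770 + C

Factor the denominator: (s - 5)*(s - 3)*(s + 4)*(s**2 + 4).
Partial-fraction decomposition: -(739*s + 2854)/(3770*(s**2 + 4)) - 449/(630*(s + 4)) + 331/(182*(s - 3)) - 2563/(522*(s - 5)).
Integrate each term; A/(s−a) gives A·log|s−a|; the (Bs+D)/(s²+p²) term gives a log and an atan.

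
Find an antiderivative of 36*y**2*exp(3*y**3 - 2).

4*exp(3*y**3 - 2) + C

Let u = 3*y**3 - 2, so du = (9*y**2) dy.
Rewriting, the integral becomes 4·∫ e^u du = 4·e^u.
Substituting back, u = 3*y**3 - 2.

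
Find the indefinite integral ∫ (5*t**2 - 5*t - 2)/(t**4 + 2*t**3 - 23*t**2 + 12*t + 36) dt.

7*log(t - 3)/9 - log(t - 2)/3 + 2*log(t + 1)/15 - 26*log(t + 6)/45 + C

Factor the denominator: (t - 3)*(t - 2)*(t + 1)*(t + 6).
Partial-fraction decomposition: -26/(45*(t + 6)) + 2/(15*(t + 1)) - 1/(3*(t - 2)) + 7/(9*(t - 3)).
Integrate each term: A/(t−a) contributes A·log|t−a|.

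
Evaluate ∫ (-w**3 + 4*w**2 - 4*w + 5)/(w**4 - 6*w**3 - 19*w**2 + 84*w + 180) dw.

Factor the denominator: (w - 6)*(w - 5)*(w + 2)*(w + 3).
Partial-fraction decomposition: -10/(9*(w + 3)) + 37/(56*(w + 2)) + 5/(7*(w - 5)) - 91/(72*(w - 6)).
Integrate each term: A/(w−a) contributes A·log|w−a|.

-91*log(w - 6)/72 + 5*log(w - 5)/7 + 37*log(w + 2)/56 - 10*log(w + 3)/9 + C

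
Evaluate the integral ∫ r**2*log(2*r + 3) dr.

Use integration by parts with u = log(2*r + 3), dv = r**2 dr.
Then du = 2/(2*r + 3) dr and v = r**3/3.

r**3*log(2*r + 3)/3 - r**3/9 + r**2/4 - 3*r/4 + 9*log(2*r + 3)/8 + C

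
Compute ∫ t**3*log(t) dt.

Use integration by parts with u = log(t), dv = t**3 dt.
Then du = 1/t dt and v = t**4/4.

t**4*log(t)/4 - t**4/16 + C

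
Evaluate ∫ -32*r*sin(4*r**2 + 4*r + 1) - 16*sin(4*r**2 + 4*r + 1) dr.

4*cos(4*r**2 + 4*r + 1) + C

Let u = 4*r**2 + 4*r + 1, so du = (8*r + 4) dr.
Rewriting, the integral becomes -4·∫ sin(u) du = -4·-cos(u).
Substituting back, u = 4*r**2 + 4*r + 1.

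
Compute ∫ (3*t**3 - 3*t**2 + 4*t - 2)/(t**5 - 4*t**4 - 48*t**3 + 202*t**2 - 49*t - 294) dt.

Factor the denominator: (t - 7)*(t - 3)*(t - 2)*(t + 1)*(t + 7).
Partial-fraction decomposition: -67/(420*(t + 7)) + 1/(48*(t + 1)) + 2/(15*(t - 2)) - 2/(5*(t - 3)) + 227/(560*(t - 7)).
Integrate each term: A/(t−a) contributes A·log|t−a|.

227*log(t - 7)/560 - 2*log(t - 3)/5 + 2*log(t - 2)/15 + log(t + 1)/48 - 67*log(t + 7)/420 + C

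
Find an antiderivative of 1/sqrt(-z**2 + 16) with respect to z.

Substitute z = 4·sin(θ), so dz = 4·cos(θ) dθ and the radical becomes sqrt(-z**2 + 16) = 4·cos(θ) by the Pythagorean identity.
Integrate the resulting trig expression in θ, then back-substitute θ = asin(z/4), sin(θ) = z/4, cos(θ) = sqrt(-z**2 + 16)/4 (absorbing any constant into C).

asin(z/4) + C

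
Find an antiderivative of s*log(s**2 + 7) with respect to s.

Let u = s**2 + 7, so du = (2*s) ds.
The integral becomes (1/2)·∫ log(u) du; integrate by parts with u′=log(u), dv′=du.

s**2*log(s**2 + 7)/2 - s**2/2 + 7*log(s**2 + 7)/2 + C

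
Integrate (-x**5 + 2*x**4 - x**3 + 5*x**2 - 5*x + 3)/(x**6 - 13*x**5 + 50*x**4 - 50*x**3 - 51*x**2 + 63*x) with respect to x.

log(x)/21 - 4045*log(x - 7)/1792 + 257*log(x - 3)/192 - log(x - 1)/16 - 17*log(x + 1)/256 - 25/(32*x - 96) + C

Factor the denominator: x*(x - 7)*(x - 3)**2*(x - 1)*(x + 1).
Partial-fraction decomposition: -17/(256*(x + 1)) - 1/(16*(x - 1)) + 257/(192*(x - 3)) + 25/(32*(x - 3)**2) - 4045/(1792*(x - 7)) + 1/(21*x).
Integrate each term; A/(x−a) gives A·log|x−a|; A/(x−a)² gives −A/(x−a).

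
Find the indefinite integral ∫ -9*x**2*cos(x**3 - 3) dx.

Let u = x**3 - 3, so du = (3*x**2) dx.
Rewriting, the integral becomes -3·∫ cos(u) du = -3·sin(u).
Substituting back, u = x**3 - 3.

-3*sin(x**3 - 3) + C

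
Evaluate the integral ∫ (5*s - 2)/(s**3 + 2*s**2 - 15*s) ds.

Factor the denominator: s*(s - 3)*(s + 5).
Partial-fraction decomposition: -27/(40*(s + 5)) + 13/(24*(s - 3)) + 2/(15*s).
Integrate each term: A/(s−a) contributes A·log|s−a|.

2*log(s)/15 + 13*log(s - 3)/24 - 27*log(s + 5)/40 + C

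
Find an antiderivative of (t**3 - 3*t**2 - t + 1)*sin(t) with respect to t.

-t**3*cos(t) + 3*t**2*sin(t) + 3*t**2*cos(t) - 6*t*sin(t) + 7*t*cos(t) - 7*sin(t) - 7*cos(t) + C

Use integration by parts with u = t**3 - 3*t**2 - t + 1, dv = sin(t) dt, so v = -cos(t).
Apply parts 3 times (tabular method): alternate signs, differentiate u down to 0, integrate dv up.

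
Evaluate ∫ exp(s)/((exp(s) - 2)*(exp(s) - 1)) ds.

log(exp(s) - 2) - log(exp(s) - 1) + C

Let u = e^s, du = e^s ds.
The integral becomes ∫ du/((u-2)(u-1)); decompose into partial fractions.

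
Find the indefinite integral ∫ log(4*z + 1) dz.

Use integration by parts with u = log(4*z + 1), dv = dz.
Then du = 4/(4*z + 1) dz and v = z.

z*log(4*z + 1) - z + log(4*z + 1)/4 + C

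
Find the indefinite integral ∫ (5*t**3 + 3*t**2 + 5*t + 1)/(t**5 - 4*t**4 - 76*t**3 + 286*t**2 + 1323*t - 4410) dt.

949*log(t - 7)/336 - 1219*log(t - 6)/429 + 89*log(t - 3)/480 + 287*log(t + 5)/1056 - 801*log(t + 7)/1820 + C

Factor the denominator: (t - 7)*(t - 6)*(t - 3)*(t + 5)*(t + 7).
Partial-fraction decomposition: -801/(1820*(t + 7)) + 287/(1056*(t + 5)) + 89/(480*(t - 3)) - 1219/(429*(t - 6)) + 949/(336*(t - 7)).
Integrate each term: A/(t−a) contributes A·log|t−a|.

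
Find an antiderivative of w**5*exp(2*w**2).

Let u = w², du = 2w dw; rewrite as (1/2)∫ u^2·exp(2u) du.
Now integrate by parts 2 times.

(2*w**4 - 2*w**2 + 1)*exp(2*w**2)/8 + C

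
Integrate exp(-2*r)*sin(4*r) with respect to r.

Let I denote the integral. Integrate by parts with u = sin(4*r), dv = exp(-2*r) dr, so v = -exp(-2*r)/2: I = -exp(-2*r)*sin(4*r)/2 + 2·∫ exp(-2*r)*cos(4*r) dr.
Apply parts again with u = cos(4*r), dv = exp(-2*r) dr: ∫ exp(-2*r)*cos(4*r) dr = -exp(-2*r)*cos(4*r)/2 − 2·I. Substituting back brings back I: I = -exp(-2*r)*sin(4*r)/2 - exp(-2*r)*cos(4*r) − 4·I.
Solving for I: (1 + 4)·I equals the remaining terms, so I = (1/5)·(-exp(-2*r)*sin(4*r)/2 - exp(-2*r)*cos(4*r)).

-exp(-2*r)*sin(4*r)/10 - exp(-2*r)*cos(4*r)/5 + C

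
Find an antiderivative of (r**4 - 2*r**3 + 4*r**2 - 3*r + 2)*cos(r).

r**4*sin(r) - 2*r**3*sin(r) + 4*r**3*cos(r) - 8*r**2*sin(r) - 6*r**2*cos(r) + 9*r*sin(r) - 16*r*cos(r) + 18*sin(r) + 9*cos(r) + C

Use integration by parts with u = r**4 - 2*r**3 + 4*r**2 - 3*r + 2, dv = cos(r) dr, so v = sin(r).
Apply parts 4 times (tabular method): alternate signs, differentiate u down to 0, integrate dv up.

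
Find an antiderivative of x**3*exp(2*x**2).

Let u = x², du = 2x dx; rewrite as (1/2)∫ u^1·exp(2u) du.
Now integrate by parts 1 time.

(2*x**2 - 1)*exp(2*x**2)/8 + C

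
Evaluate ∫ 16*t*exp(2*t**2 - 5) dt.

Let u = 2*t**2 - 5, so du = (4*t) dt.
Rewriting, the integral becomes 4·∫ e^u du = 4·e^u.
Substituting back, u = 2*t**2 - 5.

4*exp(2*t**2 - 5) + C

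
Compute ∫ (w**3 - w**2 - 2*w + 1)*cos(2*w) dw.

w**3*sin(2*w)/2 - w**2*sin(2*w)/2 + 3*w**2*cos(2*w)/4 - 7*w*sin(2*w)/4 - w*cos(2*w)/2 + 3*sin(2*w)/4 - 7*cos(2*w)/8 + C

Use integration by parts with u = w**3 - w**2 - 2*w + 1, dv = cos(2*w) dw, so v = sin(2*w)/2.
Apply parts 3 times (tabular method): alternate signs, differentiate u down to 0, integrate dv up.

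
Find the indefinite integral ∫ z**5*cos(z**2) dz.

z**4*sin(z**2)/2 + z**2*cos(z**2) - sin(z**2) + C

Let u = z², du = 2z dz; rewrite as (1/2)∫ u^2·cos(1u) du.
Now integrate by parts 2 times.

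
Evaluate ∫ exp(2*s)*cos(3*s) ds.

3*exp(2*s)*sin(3*s)/13 + 2*exp(2*s)*cos(3*s)/13 + C

Let I denote the integral. Integrate by parts with u = cos(3*s), dv = exp(2*s) ds, so v = exp(2*s)/2: I = exp(2*s)*cos(3*s)/2 + (3/2)·∫ exp(2*s)*sin(3*s) ds.
Apply parts again with u = sin(3*s), dv = exp(2*s) ds: ∫ exp(2*s)*sin(3*s) ds = exp(2*s)*sin(3*s)/2 − (3/2)·I. Substituting back brings back I: I = 3*exp(2*s)*sin(3*s)/4 + exp(2*s)*cos(3*s)/2 − (9/4)·I.
Solving for I: (1 + 9/4)·I equals the remaining terms, so I = (4/13)·(3*exp(2*s)*sin(3*s)/4 + exp(2*s)*cos(3*s)/2).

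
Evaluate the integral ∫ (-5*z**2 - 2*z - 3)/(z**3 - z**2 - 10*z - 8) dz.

-91*log(z - 4)/30 + 6*log(z + 1)/5 - 19*log(z + 2)/6 + C

Factor the denominator: (z - 4)*(z + 1)*(z + 2).
Partial-fraction decomposition: -19/(6*(z + 2)) + 6/(5*(z + 1)) - 91/(30*(z - 4)).
Integrate each term: A/(z−a) contributes A·log|z−a|.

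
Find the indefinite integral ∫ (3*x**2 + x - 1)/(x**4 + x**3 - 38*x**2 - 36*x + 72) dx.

113*log(x - 6)/480 - log(x - 1)/35 + 3*log(x + 2)/32 - 101*log(x + 6)/336 + C

Factor the denominator: (x - 6)*(x - 1)*(x + 2)*(x + 6).
Partial-fraction decomposition: -101/(336*(x + 6)) + 3/(32*(x + 2)) - 1/(35*(x - 1)) + 113/(480*(x - 6)).
Integrate each term: A/(x−a) contributes A·log|x−a|.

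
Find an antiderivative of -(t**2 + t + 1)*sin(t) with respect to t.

t**2*cos(t) - 2*t*sin(t) + t*cos(t) - sin(t) - cos(t) + C

Use integration by parts with u = t**2 + t + 1, dv = -sin(t) dt, so v = cos(t).
Apply parts 2 times (tabular method): alternate signs, differentiate u down to 0, integrate dv up.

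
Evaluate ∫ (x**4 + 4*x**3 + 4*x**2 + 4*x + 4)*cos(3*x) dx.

x**4*sin(3*x)/3 + 4*x**3*sin(3*x)/3 + 4*x**3*cos(3*x)/9 + 8*x**2*sin(3*x)/9 + 4*x**2*cos(3*x)/3 + 4*x*sin(3*x)/9 + 16*x*cos(3*x)/27 + 92*sin(3*x)/81 + 4*cos(3*x)/27 + C

Use integration by parts with u = x**4 + 4*x**3 + 4*x**2 + 4*x + 4, dv = cos(3*x) dx, so v = sin(3*x)/3.
Apply parts 4 times (tabular method): alternate signs, differentiate u down to 0, integrate dv up.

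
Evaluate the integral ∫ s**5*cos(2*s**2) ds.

s**4*sin(2*s**2)/4 + s**2*cos(2*s**2)/4 - sin(2*s**2)/8 + C

Let u = s², du = 2s ds; rewrite as (1/2)∫ u^2·cos(2u) du.
Now integrate by parts 2 times.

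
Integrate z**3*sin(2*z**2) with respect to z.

Let u = z², du = 2z dz; rewrite as (1/2)∫ u^1·sin(2u) du.
Now integrate by parts 1 time.

-z**2*cos(2*z**2)/4 + sin(2*z**2)/8 + C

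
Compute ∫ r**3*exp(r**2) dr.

(r**2 - 1)*exp(r**2)/2 + C

Let u = r², du = 2r dr; rewrite as (1/2)∫ u^1·exp(1u) du.
Now integrate by parts 1 time.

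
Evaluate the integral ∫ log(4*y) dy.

Use integration by parts with u = log(4*y), dv = dy.
Then du = 1/y dy and v = y.

y*(log(y) + 2*log(2)) - y + C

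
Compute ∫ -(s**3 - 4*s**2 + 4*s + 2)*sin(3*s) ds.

Use integration by parts with u = s**3 - 4*s**2 + 4*s + 2, dv = -sin(3*s) ds, so v = cos(3*s)/3.
Apply parts 3 times (tabular method): alternate signs, differentiate u down to 0, integrate dv up.

s**3*cos(3*s)/3 - s**2*sin(3*s)/3 - 4*s**2*cos(3*s)/3 + 8*s*sin(3*s)/9 + 10*s*cos(3*s)/9 - 10*sin(3*s)/27 + 26*cos(3*s)/27 + C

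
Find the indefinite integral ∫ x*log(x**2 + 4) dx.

x**2*log(x**2 + 4)/2 - x**2/2 + 2*log(x**2 + 4) + C

Let u = x**2 + 4, so du = (2*x) dx.
The integral becomes (1/2)·∫ log(u) du; integrate by parts with u′=log(u), dv′=du.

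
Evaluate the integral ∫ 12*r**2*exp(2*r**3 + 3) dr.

Let u = 2*r**3 + 3, so du = (6*r**2) dr.
Rewriting, the integral becomes 2·∫ e^u du = 2·e^u.
Substituting back, u = 2*r**3 + 3.

2*exp(2*r**3 + 3) + C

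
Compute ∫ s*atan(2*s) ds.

Use integration by parts with u = arctan(2*s), dv = s ds.
Then du = 2/(4*s**2 + 1) ds.

s**2*atan(2*s)/2 - s/4 + atan(2*s)/8 + C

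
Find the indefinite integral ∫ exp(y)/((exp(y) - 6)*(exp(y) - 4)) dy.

Let u = e^y, du = e^y dy.
The integral becomes ∫ du/((u-6)(u-4)); decompose into partial fractions.

log(exp(y) - 6)/2 - log(exp(y) - 4)/2 + C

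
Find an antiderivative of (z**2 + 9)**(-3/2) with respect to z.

z/(9*sqrt(z**2 + 9)) + C

Substitute z = 3·tan(θ), so dz = 3·sec(θ)^2 dθ and the radical becomes sqrt(z**2 + 9) = 3·sec(θ) by the Pythagorean identity.
Integrate the resulting trig expression in θ, then back-substitute tan(θ) = z/3, sec(θ) = sqrt(z**2 + 9)/3 (absorbing any constant into C).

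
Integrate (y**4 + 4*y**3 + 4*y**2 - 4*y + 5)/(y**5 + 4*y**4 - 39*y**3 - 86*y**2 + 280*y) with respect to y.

log(y)/56 + 121*log(y - 5)/162 - 61*log(y - 2)/324 - 85*log(y + 4)/648 + 629*log(y + 7)/1134 + C

Factor the denominator: y*(y - 5)*(y - 2)*(y + 4)*(y + 7).
Partial-fraction decomposition: 629/(1134*(y + 7)) - 85/(648*(y + 4)) - 61/(324*(y - 2)) + 121/(162*(y - 5)) + 1/(56*y).
Integrate each term: A/(y−a) contributes A·log|y−a|.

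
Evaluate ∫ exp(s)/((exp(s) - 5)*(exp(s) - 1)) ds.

Let u = e^s, du = e^s ds.
The integral becomes ∫ du/((u-5)(u-1)); decompose into partial fractions.

log(exp(s) - 5)/4 - log(exp(s) - 1)/4 + C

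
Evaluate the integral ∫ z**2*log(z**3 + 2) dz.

z**3*log(z**3 + 2)/3 - z**3/3 + 2*log(z**3 + 2)/3 + C

Let u = z**3 + 2, so du = (3*z**2) dz.
The integral becomes (1/3)·∫ log(u) du; integrate by parts with u′=log(u), dv′=du.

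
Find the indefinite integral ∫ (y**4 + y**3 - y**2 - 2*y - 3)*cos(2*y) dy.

y**4*sin(2*y)/2 + y**3*sin(2*y)/2 + y**3*cos(2*y) - 2*y**2*sin(2*y) + 3*y**2*cos(2*y)/4 - 7*y*sin(2*y)/4 - 2*y*cos(2*y) - sin(2*y)/2 - 7*cos(2*y)/8 + C

Use integration by parts with u = y**4 + y**3 - y**2 - 2*y - 3, dv = cos(2*y) dy, so v = sin(2*y)/2.
Apply parts 4 times (tabular method): alternate signs, differentiate u down to 0, integrate dv up.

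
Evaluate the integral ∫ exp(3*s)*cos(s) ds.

Let I denote the integral. Integrate by parts with u = cos(s), dv = exp(3*s) ds, so v = exp(3*s)/3: I = exp(3*s)*cos(s)/3 + (1/3)·∫ exp(3*s)*sin(s) ds.
Apply parts again with u = sin(s), dv = exp(3*s) ds: ∫ exp(3*s)*sin(s) ds = exp(3*s)*sin(s)/3 − (1/3)·I. Substituting back brings back I: I = exp(3*s)*sin(s)/9 + exp(3*s)*cos(s)/3 − (1/9)·I.
Solving for I: (1 + 1/9)·I equals the remaining terms, so I = (9/10)·(exp(3*s)*sin(s)/9 + exp(3*s)*cos(s)/3).

exp(3*s)*sin(s)/10 + 3*exp(3*s)*cos(s)/10 + C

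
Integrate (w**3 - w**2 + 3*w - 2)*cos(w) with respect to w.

w**3*sin(w) - w**2*sin(w) + 3*w**2*cos(w) - 3*w*sin(w) - 2*w*cos(w) - 3*cos(w) + C

Use integration by parts with u = w**3 - w**2 + 3*w - 2, dv = cos(w) dw, so v = sin(w).
Apply parts 3 times (tabular method): alternate signs, differentiate u down to 0, integrate dv up.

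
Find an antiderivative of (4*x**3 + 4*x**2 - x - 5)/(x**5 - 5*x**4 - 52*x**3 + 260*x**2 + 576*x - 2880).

997*log(x - 6)/240 - 590*log(x - 5)/99 + 311*log(x - 4)/160 + 193*log(x + 4)/1440 - 719*log(x + 6)/2640 + C

Factor the denominator: (x - 6)*(x - 5)*(x - 4)*(x + 4)*(x + 6).
Partial-fraction decomposition: -719/(2640*(x + 6)) + 193/(1440*(x + 4)) + 311/(160*(x - 4)) - 590/(99*(x - 5)) + 997/(240*(x - 6)).
Integrate each term: A/(x−a) contributes A·log|x−a|.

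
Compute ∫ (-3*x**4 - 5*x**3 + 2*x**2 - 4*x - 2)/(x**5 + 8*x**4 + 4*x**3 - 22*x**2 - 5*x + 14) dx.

Factor the denominator: (x - 1)**2*(x + 1)*(x + 2)*(x + 7).
Partial-fraction decomposition: -447/(160*(x + 7)) - 2/(15*(x + 2)) + 1/(4*(x + 1)) - 31/(96*(x - 1)) - 1/(4*(x - 1)**2).
Integrate each term; A/(x−a) gives A·log|x−a|; A/(x−a)² gives −A/(x−a).

-31*log(x - 1)/96 + log(x + 1)/4 - 2*log(x + 2)/15 - 447*log(x + 7)/160 + 1/(4*x - 4) + C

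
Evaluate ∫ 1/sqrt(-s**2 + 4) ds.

Substitute s = 2·sin(θ), so ds = 2·cos(θ) dθ and the radical becomes sqrt(-s**2 + 4) = 2·cos(θ) by the Pythagorean identity.
Integrate the resulting trig expression in θ, then back-substitute θ = asin(s/2), sin(θ) = s/2, cos(θ) = sqrt(-s**2 + 4)/2 (absorbing any constant into C).

asin(s/2) + C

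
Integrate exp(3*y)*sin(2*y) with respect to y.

Let I denote the integral. Integrate by parts with u = sin(2*y), dv = exp(3*y) dy, so v = exp(3*y)/3: I = exp(3*y)*sin(2*y)/3 − (2/3)·∫ exp(3*y)*cos(2*y) dy.
Apply parts again with u = cos(2*y), dv = exp(3*y) dy: ∫ exp(3*y)*cos(2*y) dy = exp(3*y)*cos(2*y)/3 + (2/3)·I. Substituting back brings back I: I = exp(3*y)*sin(2*y)/3 - 2*exp(3*y)*cos(2*y)/9 − (4/9)·I.
Solving for I: (1 + 4/9)·I equals the remaining terms, so I = (9/13)·(exp(3*y)*sin(2*y)/3 - 2*exp(3*y)*cos(2*y)/9).

3*exp(3*y)*sin(2*y)/13 - 2*exp(3*y)*cos(2*y)/13 + C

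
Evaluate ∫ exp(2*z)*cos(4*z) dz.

exp(2*z)*sin(4*z)/5 + exp(2*z)*cos(4*z)/10 + C

Let I denote the integral. Integrate by parts with u = cos(4*z), dv = exp(2*z) dz, so v = exp(2*z)/2: I = exp(2*z)*cos(4*z)/2 + 2·∫ exp(2*z)*sin(4*z) dz.
Apply parts again with u = sin(4*z), dv = exp(2*z) dz: ∫ exp(2*z)*sin(4*z) dz = exp(2*z)*sin(4*z)/2 − 2·I. Substituting back brings back I: I = exp(2*z)*sin(4*z) + exp(2*z)*cos(4*z)/2 − 4·I.
Solving for I: (1 + 4)·I equals the remaining terms, so I = (1/5)·(exp(2*z)*sin(4*z) + exp(2*z)*cos(4*z)/2).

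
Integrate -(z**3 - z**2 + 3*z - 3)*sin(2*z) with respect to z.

Use integration by parts with u = z**3 - z**2 + 3*z - 3, dv = -sin(2*z) dz, so v = cos(2*z)/2.
Apply parts 3 times (tabular method): alternate signs, differentiate u down to 0, integrate dv up.

z**3*cos(2*z)/2 - 3*z**2*sin(2*z)/4 - z**2*cos(2*z)/2 + z*sin(2*z)/2 + 3*z*cos(2*z)/4 - 3*sin(2*z)/8 - 5*cos(2*z)/4 + C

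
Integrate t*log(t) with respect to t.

t**2*log(t)/2 - t**2/4 + C

Use integration by parts with u = log(t), dv = t dt.
Then du = 1/t dt and v = t**2/2.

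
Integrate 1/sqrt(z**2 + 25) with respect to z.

log(z + sqrt(z**2 + 25)) + C

Substitute z = 5·tan(θ), so dz = 5·sec(θ)^2 dθ and the radical becomes sqrt(z**2 + 25) = 5·sec(θ) by the Pythagorean identity.
Integrate the resulting trig expression in θ, then back-substitute tan(θ) = z/5, sec(θ) = sqrt(z**2 + 25)/5 (absorbing any constant into C).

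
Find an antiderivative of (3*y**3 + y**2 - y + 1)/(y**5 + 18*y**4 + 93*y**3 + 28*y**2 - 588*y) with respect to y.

-log(y)/588 + log(y - 2)/48 - 605*log(y + 6)/48 + 1850*log(y + 7)/147 - 108/(7*y + 49) + C

Factor the denominator: y*(y - 2)*(y + 6)*(y + 7)**2.
Partial-fraction decomposition: 1850/(147*(y + 7)) + 108/(7*(y + 7)**2) - 605/(48*(y + 6)) + 1/(48*(y - 2)) - 1/(588*y).
Integrate each term; A/(y−a) gives A·log|y−a|; A/(y−a)² gives −A/(y−a).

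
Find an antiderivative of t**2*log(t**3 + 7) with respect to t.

t**3*log(t**3 + 7)/3 - t**3/3 + 7*log(t**3 + 7)/3 + C

Let u = t**3 + 7, so du = (3*t**2) dt.
The integral becomes (1/3)·∫ log(u) du; integrate by parts with u′=log(u), dv′=du.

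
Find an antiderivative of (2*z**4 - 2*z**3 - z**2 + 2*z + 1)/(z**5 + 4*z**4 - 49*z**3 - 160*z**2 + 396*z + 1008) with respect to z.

Factor the denominator: (z - 6)*(z - 3)*(z + 2)*(z + 4)*(z + 7).
Partial-fraction decomposition: 2713/(975*(z + 7)) - 617/(420*(z + 4)) + 41/(400*(z + 2)) - 53/(525*(z - 3)) + 2137/(3120*(z - 6)).
Integrate each term: A/(z−a) contributes A·log|z−a|.

2137*log(z - 6)/3120 - 53*log(z - 3)/525 + 41*log(z + 2)/400 - 617*log(z + 4)/420 + 2713*log(z + 7)/975 + C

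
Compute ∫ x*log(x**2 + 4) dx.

Let u = x**2 + 4, so du = (2*x) dx.
The integral becomes (1/2)·∫ log(u) du; integrate by parts with u′=log(u), dv′=du.

x**2*log(x**2 + 4)/2 - x**2/2 + 2*log(x**2 + 4) + C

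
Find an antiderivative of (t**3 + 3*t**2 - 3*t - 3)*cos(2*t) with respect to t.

t**3*sin(2*t)/2 + 3*t**2*sin(2*t)/2 + 3*t**2*cos(2*t)/4 - 9*t*sin(2*t)/4 + 3*t*cos(2*t)/2 - 9*sin(2*t)/4 - 9*cos(2*t)/8 + C

Use integration by parts with u = t**3 + 3*t**2 - 3*t - 3, dv = cos(2*t) dt, so v = sin(2*t)/2.
Apply parts 3 times (tabular method): alternate signs, differentiate u down to 0, integrate dv up.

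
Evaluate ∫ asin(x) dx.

Use integration by parts with u = arcsin(x), dv = dx.
Then du = 1/sqrt(-x**2 + 1) dx.

x*asin(x) + sqrt(-x**2 + 1) + C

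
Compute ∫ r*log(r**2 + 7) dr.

r**2*log(r**2 + 7)/2 - r**2/2 + 7*log(r**2 + 7)/2 + C

Let u = r**2 + 7, so du = (2*r) dr.
The integral becomes (1/2)·∫ log(u) du; integrate by parts with u′=log(u), dv′=du.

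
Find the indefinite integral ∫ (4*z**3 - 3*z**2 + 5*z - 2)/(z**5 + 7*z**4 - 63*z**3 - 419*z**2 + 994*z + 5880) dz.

392*log(z - 6)/845 - 28*log(z - 5)/81 - 163*log(z + 4)/405 + 1297*log(z + 7)/4563 - 389/(117*z + 819) + C

Factor the denominator: (z - 6)*(z - 5)*(z + 4)*(z + 7)**2.
Partial-fraction decomposition: 1297/(4563*(z + 7)) + 389/(117*(z + 7)**2) - 163/(405*(z + 4)) - 28/(81*(z - 5)) + 392/(845*(z - 6)).
Integrate each term; A/(z−a) gives A·log|z−a|; A/(z−a)² gives −A/(z−a).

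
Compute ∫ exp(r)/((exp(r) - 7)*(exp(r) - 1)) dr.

Let u = e^r, du = e^r dr.
The integral becomes ∫ du/((u-7)(u-1)); decompose into partial fractions.

log(exp(r) - 7)/6 - log(exp(r) - 1)/6 + C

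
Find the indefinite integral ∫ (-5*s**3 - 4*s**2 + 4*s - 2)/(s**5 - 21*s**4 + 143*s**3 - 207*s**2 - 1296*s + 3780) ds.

Factor the denominator: (s - 7)*(s - 6)**2*(s - 5)*(s + 3).
Partial-fraction decomposition: 17/(1296*(s + 3)) + 707/(16*(s - 5)) + 4054/(81*(s - 6)) + 1202/(9*(s - 6)**2) - 377/(4*(s - 7)).
Integrate each term; A/(s−a) gives A·log|s−a|; A/(s−a)² gives −A/(s−a).

-377*log(s - 7)/4 + 4054*log(s - 6)/81 + 707*log(s - 5)/16 + 17*log(s + 3)/1296 - 1202/(9*s - 54) + C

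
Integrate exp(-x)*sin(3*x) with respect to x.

Let I denote the integral. Integrate by parts with u = sin(3*x), dv = exp(-x) dx, so v = -exp(-x): I = -exp(-x)*sin(3*x) + 3·∫ exp(-x)*cos(3*x) dx.
Apply parts again with u = cos(3*x), dv = exp(-x) dx: ∫ exp(-x)*cos(3*x) dx = -exp(-x)*cos(3*x) − 3·I. Substituting back brings back I: I = -exp(-x)*sin(3*x) - 3*exp(-x)*cos(3*x) − 9·I.
Solving for I: (1 + 9)·I equals the remaining terms, so I = (1/10)·(-exp(-x)*sin(3*x) - 3*exp(-x)*cos(3*x)).

-exp(-x)*sin(3*x)/10 - 3*exp(-x)*cos(3*x)/10 + C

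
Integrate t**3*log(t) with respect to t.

Use integration by parts with u = log(t), dv = t**3 dt.
Then du = 1/t dt and v = t**4/4.

t**4*log(t)/4 - t**4/16 + C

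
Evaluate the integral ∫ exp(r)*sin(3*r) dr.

Let I denote the integral. Integrate by parts with u = sin(3*r), dv = exp(r) dr, so v = exp(r): I = exp(r)*sin(3*r) − 3·∫ exp(r)*cos(3*r) dr.
Apply parts again with u = cos(3*r), dv = exp(r) dr: ∫ exp(r)*cos(3*r) dr = exp(r)*cos(3*r) + 3·I. Substituting back brings back I: I = exp(r)*sin(3*r) - 3*exp(r)*cos(3*r) − 9·I.
Solving for I: (1 + 9)·I equals the remaining terms, so I = (1/10)·(exp(r)*sin(3*r) - 3*exp(r)*cos(3*r)).

exp(r)*sin(3*r)/10 - 3*exp(r)*cos(3*r)/10 + C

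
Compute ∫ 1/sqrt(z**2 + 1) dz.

log(z + sqrt(z**2 + 1)) + C

Substitute z = tan(θ), so dz = sec(θ)^2 dθ and the radical becomes sqrt(z**2 + 1) = sec(θ) by the Pythagorean identity.
Integrate the resulting trig expression in θ, then back-substitute tan(θ) = z, sec(θ) = sqrt(z**2 + 1) (absorbing any constant into C).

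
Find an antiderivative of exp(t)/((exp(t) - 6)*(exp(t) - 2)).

log(exp(t) - 6)/4 - log(exp(t) - 2)/4 + C

Let u = e^t, du = e^t dt.
The integral becomes ∫ du/((u-2)(u-6)); decompose into partial fractions.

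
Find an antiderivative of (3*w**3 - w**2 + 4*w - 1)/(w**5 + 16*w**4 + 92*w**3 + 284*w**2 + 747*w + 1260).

-3*log(w + 4) + 421*log(w + 5)/68 - 369*log(w + 7)/116 - 5*log(w**2 + 9)/986 - 307*atan(w/3)/2958 + C

Factor the denominator: (w + 4)*(w + 5)*(w + 7)*(w**2 + 9).
Partial-fraction decomposition: -(10*w + 307)/(986*(w**2 + 9)) - 369/(116*(w + 7)) + 421/(68*(w + 5)) - 3/(w + 4).
Integrate each term; A/(w−a) gives A·log|w−a|; the (Bw+D)/(w²+p²) term gives a log and an atan.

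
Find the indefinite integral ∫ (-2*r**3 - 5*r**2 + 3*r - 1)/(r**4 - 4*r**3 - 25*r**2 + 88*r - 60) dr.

Factor the denominator: (r - 6)*(r - 2)*(r - 1)*(r + 5).
Partial-fraction decomposition: -109/(462*(r + 5)) - 1/(6*(r - 1)) + 31/(28*(r - 2)) - 119/(44*(r - 6)).
Integrate each term: A/(r−a) contributes A·log|r−a|.

-119*log(r - 6)/44 + 31*log(r - 2)/28 - log(r - 1)/6 - 109*log(r + 5)/462 + C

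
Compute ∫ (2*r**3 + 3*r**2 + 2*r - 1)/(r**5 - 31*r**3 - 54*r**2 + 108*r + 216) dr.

Factor the denominator: (r - 6)*(r - 2)*(r + 2)*(r + 3)**2.
Partial-fraction decomposition: 296/(2025*(r + 3)) + 34/(45*(r + 3)**2) - 9/(32*(r + 2)) - 31/(400*(r - 2)) + 551/(2592*(r - 6)).
Integrate each term; A/(r−a) gives A·log|r−a|; A/(r−a)² gives −A/(r−a).

551*log(r - 6)/2592 - 31*log(r - 2)/400 - 9*log(r + 2)/32 + 296*log(r + 3)/2025 - 34/(45*r + 135) + C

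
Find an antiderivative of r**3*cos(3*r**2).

r**2*sin(3*r**2)/6 + cos(3*r**2)/18 + C

Let u = r², du = 2r dr; rewrite as (1/2)∫ u^1·cos(3u) du.
Now integrate by parts 1 time.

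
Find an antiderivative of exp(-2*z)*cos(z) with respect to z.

Let I denote the integral. Integrate by parts with u = cos(z), dv = exp(-2*z) dz, so v = -exp(-2*z)/2: I = -exp(-2*z)*cos(z)/2 − (1/2)·∫ exp(-2*z)*sin(z) dz.
Apply parts again with u = sin(z), dv = exp(-2*z) dz: ∫ exp(-2*z)*sin(z) dz = -exp(-2*z)*sin(z)/2 + (1/2)·I. Substituting back brings back I: I = exp(-2*z)*sin(z)/4 - exp(-2*z)*cos(z)/2 − (1/4)·I.
Solving for I: (1 + 1/4)·I equals the remaining terms, so I = (4/5)·(exp(-2*z)*sin(z)/4 - exp(-2*z)*cos(z)/2).

exp(-2*z)*sin(z)/5 - 2*exp(-2*z)*cos(z)/5 + C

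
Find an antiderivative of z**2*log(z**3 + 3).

z**3*log(z**3 + 3)/3 - z**3/3 + log(z**3 + 3) + C

Let u = z**3 + 3, so du = (3*z**2) dz.
The integral becomes (1/3)·∫ log(u) du; integrate by parts with u′=log(u), dv′=du.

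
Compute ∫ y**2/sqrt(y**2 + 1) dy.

y*sqrt(y**2 + 1)/2 - log(y + sqrt(y**2 + 1))/2 + C

Substitute y = tan(θ), so dy = sec(θ)^2 dθ and the radical becomes sqrt(y**2 + 1) = sec(θ) by the Pythagorean identity.
Integrate the resulting trig expression in θ, then back-substitute tan(θ) = y, sec(θ) = sqrt(y**2 + 1) (absorbing any constant into C).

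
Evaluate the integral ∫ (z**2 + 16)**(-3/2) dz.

Substitute z = 4·tan(θ), so dz = 4·sec(θ)^2 dθ and the radical becomes sqrt(z**2 + 16) = 4·sec(θ) by the Pythagorean identity.
Integrate the resulting trig expression in θ, then back-substitute tan(θ) = z/4, sec(θ) = sqrt(z**2 + 16)/4 (absorbing any constant into C).

z/(16*sqrt(z**2 + 16)) + C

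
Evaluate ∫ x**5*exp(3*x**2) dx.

(9*x**4 - 6*x**2 + 2)*exp(3*x**2)/54 + C

Let u = x², du = 2x dx; rewrite as (1/2)∫ u^2·exp(3u) du.
Now integrate by parts 2 times.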